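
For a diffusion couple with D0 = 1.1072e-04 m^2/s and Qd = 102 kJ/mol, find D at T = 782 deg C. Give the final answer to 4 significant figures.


D = D0 * exp(-Qd / (R*T))
T = 1055.15 K
D = 1.1072e-04 * exp(-102e3 / (8.314 * 1055.15))
D = 9.876e-10 m^2/s


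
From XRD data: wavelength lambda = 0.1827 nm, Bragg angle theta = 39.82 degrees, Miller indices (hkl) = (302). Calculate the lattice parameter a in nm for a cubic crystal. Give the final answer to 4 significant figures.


d = lambda / (2*sin(theta))
d = 0.1827 / (2*sin(39.82 deg))
d = 0.14265 nm
a = d * sqrt(h^2+k^2+l^2) = 0.14265 * sqrt(13)
a = 0.5143 nm


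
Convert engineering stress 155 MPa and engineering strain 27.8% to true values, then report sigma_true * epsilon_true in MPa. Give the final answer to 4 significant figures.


sigma_true = sigma_eng * (1 + epsilon_eng)
sigma_true = 155 * (1 + 0.278) = 198.09 MPa
epsilon_true = ln(1 + epsilon_eng)
epsilon_true = ln(1 + 0.278) = 0.245296
sigma_true * epsilon_true = 198.09 * 0.245296 = 48.59 MPa


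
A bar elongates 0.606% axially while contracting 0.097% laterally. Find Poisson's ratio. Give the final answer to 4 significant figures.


nu = -epsilon_lat / epsilon_axial
Lateral strain is contraction (negative), so using magnitudes:
nu = 0.097 / 0.606
nu = 0.1601


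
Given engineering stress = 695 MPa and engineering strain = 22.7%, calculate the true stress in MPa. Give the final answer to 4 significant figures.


sigma_true = sigma_eng * (1 + epsilon_eng)
sigma_true = 695 * (1 + 0.227)
sigma_true = 852.8 MPa


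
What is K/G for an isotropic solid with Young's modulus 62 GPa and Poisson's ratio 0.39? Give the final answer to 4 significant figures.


G = E / (2*(1+nu))
G = 62 / (2*(1+0.39)) = 22.3022 GPa
K = E / (3*(1-2*nu))
K = 62 / (3*(1-2*0.39)) = 93.9394 GPa
K/G = 93.9394 / 22.3022 = 4.212


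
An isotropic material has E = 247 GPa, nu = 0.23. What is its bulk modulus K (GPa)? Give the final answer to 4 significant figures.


K = E / (3*(1-2*nu))
K = 247 / (3*(1-2*0.23))
K = 152.5 GPa


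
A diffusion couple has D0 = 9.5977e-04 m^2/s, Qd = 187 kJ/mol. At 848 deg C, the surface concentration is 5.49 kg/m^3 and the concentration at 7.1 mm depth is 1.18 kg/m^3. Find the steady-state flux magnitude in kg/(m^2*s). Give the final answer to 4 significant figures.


Step 1: D = D0 * exp(-Qd/(R*T))
T = 848 + 273.15 = 1121.15 K
D = 9.5977e-04 * exp(-187e3 / (8.314 * 1121.15)) = 1.85985e-12 m^2/s
Step 2: J = D * (C1 - C2) / dx
J = 1.85985e-12 * (5.49 - 1.18) / 7.1e-03
J = 1.129e-09 kg/(m^2*s)


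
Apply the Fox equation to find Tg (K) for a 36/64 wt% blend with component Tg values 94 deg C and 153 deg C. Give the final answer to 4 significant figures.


1/Tg = w1/Tg1 + w2/Tg2 (in Kelvin)
Tg1 = 367.15 K, Tg2 = 426.15 K
1/Tg = 0.36/367.15 + 0.64/426.15
Tg = 402.8 K


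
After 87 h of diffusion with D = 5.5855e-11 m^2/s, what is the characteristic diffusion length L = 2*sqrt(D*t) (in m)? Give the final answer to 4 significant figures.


t = 87 hr = 313200 s
Diffusion length = 2*sqrt(D*t)
= 2*sqrt(5.5855e-11 * 313200)
= 8.365e-03 m


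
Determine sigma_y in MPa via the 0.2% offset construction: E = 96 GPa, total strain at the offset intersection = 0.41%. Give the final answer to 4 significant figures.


Offset strain = 0.002
Elastic strain at yield = total_strain - offset = 4.1e-03 - 0.002 = 2.1e-03
sigma_y = E * elastic_strain = 96000 * 2.1e-03
sigma_y = 201.6 MPa


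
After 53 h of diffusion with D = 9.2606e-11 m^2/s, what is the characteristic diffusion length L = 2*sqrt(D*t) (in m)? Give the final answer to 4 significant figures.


t = 53 hr = 190800 s
Diffusion length = 2*sqrt(D*t)
= 2*sqrt(9.2606e-11 * 190800)
= 8.407e-03 m


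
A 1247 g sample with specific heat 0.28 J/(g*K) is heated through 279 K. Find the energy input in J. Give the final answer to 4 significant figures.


Q = m * cp * dT
Q = 1247 * 0.28 * 279
Q = 97420 J


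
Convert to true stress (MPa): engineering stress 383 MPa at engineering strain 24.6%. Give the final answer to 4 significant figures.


sigma_true = sigma_eng * (1 + epsilon_eng)
sigma_true = 383 * (1 + 0.246)
sigma_true = 477.2 MPa


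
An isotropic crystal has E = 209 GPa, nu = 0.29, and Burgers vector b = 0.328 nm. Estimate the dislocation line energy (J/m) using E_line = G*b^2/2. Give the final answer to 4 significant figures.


Step 1: G = E / (2*(1+nu))
G = 209 / (2*(1+0.29)) = 81.0078 GPa = 8.10078e+10 Pa
Step 2: E_line = G*b^2/2
b = 0.328 nm = 3.28e-10 m
E_line = 0.5 * 8.10078e+10 * (3.28e-10)^2 = 4.358e-09 J/m


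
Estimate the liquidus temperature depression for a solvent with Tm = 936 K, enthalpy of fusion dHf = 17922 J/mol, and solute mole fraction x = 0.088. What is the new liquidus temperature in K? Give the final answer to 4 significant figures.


dT = R*Tm^2*x / dHf
dT = 8.314 * 936^2 * 0.088 / 17922
dT = 35.765 K
T_new = 936 - 35.765 = 900.2 K


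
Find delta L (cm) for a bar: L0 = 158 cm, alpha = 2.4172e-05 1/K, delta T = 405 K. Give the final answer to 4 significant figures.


dL = L0 * alpha * dT
dL = 158 * 2.4172e-05 * 405
dL = 1.547 cm


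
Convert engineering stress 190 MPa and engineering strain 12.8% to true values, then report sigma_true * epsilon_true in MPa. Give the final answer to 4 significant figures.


sigma_true = sigma_eng * (1 + epsilon_eng)
sigma_true = 190 * (1 + 0.128) = 214.32 MPa
epsilon_true = ln(1 + epsilon_eng)
epsilon_true = ln(1 + 0.128) = 0.120446
sigma_true * epsilon_true = 214.32 * 0.120446 = 25.81 MPa


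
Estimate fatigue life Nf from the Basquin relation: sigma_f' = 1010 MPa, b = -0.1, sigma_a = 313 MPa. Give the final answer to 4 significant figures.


sigma_a = sigma_f' * (2*Nf)^b
2*Nf = (sigma_a / sigma_f')^(1/b)
2*Nf = (313 / 1010)^(1/-0.1)
2*Nf = 122397
Nf = 61200 cycles


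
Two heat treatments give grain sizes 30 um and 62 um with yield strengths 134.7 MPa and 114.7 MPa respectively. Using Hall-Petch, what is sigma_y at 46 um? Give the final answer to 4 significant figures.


sigma_y = sigma0 + k / sqrt(d)
1/sqrt(d1) = 1/sqrt(3e-05) = 182.574;  1/sqrt(d2) = 127
k = (sigma1 - sigma2) / (1/sqrt(d1) - 1/sqrt(d2)) = (134.7 - 114.7) / (182.574 - 127) = 0.35988 MPa*m^0.5
sigma0 = sigma1 - k/sqrt(d1) = 134.7 - 0.35988*182.574 = 68.9952 MPa
sigma_y(d3) = 68.9952 + 0.35988 / sqrt(4.6e-05) = 122.1 MPa


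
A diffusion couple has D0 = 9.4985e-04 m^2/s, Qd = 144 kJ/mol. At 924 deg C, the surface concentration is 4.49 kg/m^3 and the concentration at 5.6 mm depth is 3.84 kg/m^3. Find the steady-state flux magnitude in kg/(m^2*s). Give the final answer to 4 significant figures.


Step 1: D = D0 * exp(-Qd/(R*T))
T = 924 + 273.15 = 1197.15 K
D = 9.4985e-04 * exp(-144e3 / (8.314 * 1197.15)) = 4.94708e-10 m^2/s
Step 2: J = D * (C1 - C2) / dx
J = 4.94708e-10 * (4.49 - 3.84) / 5.6e-03
J = 5.742e-08 kg/(m^2*s)


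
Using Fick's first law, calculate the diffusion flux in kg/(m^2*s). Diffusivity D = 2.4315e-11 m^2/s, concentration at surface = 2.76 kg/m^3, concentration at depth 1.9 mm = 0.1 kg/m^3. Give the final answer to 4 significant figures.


J = -D * (dC/dx) = D * (C1 - C2) / dx
J = 2.4315e-11 * (2.76 - 0.1) / 1.9e-03
J = 3.404e-08 kg/(m^2*s)


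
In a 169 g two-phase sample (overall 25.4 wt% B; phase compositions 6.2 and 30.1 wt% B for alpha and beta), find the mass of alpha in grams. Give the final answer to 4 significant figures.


f_alpha = (C_beta - C0) / (C_beta - C_alpha)
f_alpha = (30.1 - 25.4) / (30.1 - 6.2) = 0.196653
m_alpha = f_alpha * m_total = 0.196653 * 169 = 33.23 g


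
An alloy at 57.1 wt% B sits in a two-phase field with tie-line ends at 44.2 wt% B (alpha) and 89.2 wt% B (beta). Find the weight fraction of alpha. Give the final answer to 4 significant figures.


f_alpha = (C_beta - C0) / (C_beta - C_alpha)
f_alpha = (89.2 - 57.1) / (89.2 - 44.2)
f_alpha = 0.7133


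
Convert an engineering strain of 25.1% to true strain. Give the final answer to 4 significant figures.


epsilon_true = ln(1 + epsilon_eng)
epsilon_true = ln(1 + 0.251)
epsilon_true = 0.2239


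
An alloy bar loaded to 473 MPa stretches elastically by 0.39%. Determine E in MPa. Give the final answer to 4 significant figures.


E = sigma / epsilon
epsilon = 0.39% = 3.9e-03
E = 473 / 3.9e-03
E = 121300 MPa


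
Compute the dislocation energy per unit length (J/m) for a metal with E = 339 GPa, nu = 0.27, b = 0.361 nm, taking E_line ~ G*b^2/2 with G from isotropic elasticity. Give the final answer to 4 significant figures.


Step 1: G = E / (2*(1+nu))
G = 339 / (2*(1+0.27)) = 133.465 GPa = 1.33465e+11 Pa
Step 2: E_line = G*b^2/2
b = 0.361 nm = 3.61e-10 m
E_line = 0.5 * 1.33465e+11 * (3.61e-10)^2 = 8.697e-09 J/m


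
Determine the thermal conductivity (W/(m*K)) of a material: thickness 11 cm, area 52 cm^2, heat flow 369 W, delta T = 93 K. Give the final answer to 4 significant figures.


k = Q*L / (A*dT)
L = 0.11 m, A = 5.2e-03 m^2
k = 369 * 0.11 / (5.2e-03 * 93)
k = 83.93 W/(m*K)


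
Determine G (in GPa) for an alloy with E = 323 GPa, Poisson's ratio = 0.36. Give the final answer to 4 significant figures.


G = E / (2*(1+nu))
G = 323 / (2*(1+0.36))
G = 118.8 GPa


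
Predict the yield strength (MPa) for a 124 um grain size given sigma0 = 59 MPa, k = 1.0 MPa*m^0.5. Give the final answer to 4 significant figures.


sigma_y = sigma0 + k / sqrt(d)
d = 124 um = 1.24e-04 m
sigma_y = 59 + 1.0 / sqrt(1.24e-04)
sigma_y = 148.8 MPa


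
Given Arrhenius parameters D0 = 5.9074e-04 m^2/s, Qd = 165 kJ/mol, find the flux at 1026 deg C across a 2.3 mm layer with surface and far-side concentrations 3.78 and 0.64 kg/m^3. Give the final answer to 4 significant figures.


Step 1: D = D0 * exp(-Qd/(R*T))
T = 1026 + 273.15 = 1299.15 K
D = 5.9074e-04 * exp(-165e3 / (8.314 * 1299.15)) = 1.371e-10 m^2/s
Step 2: J = D * (C1 - C2) / dx
J = 1.371e-10 * (3.78 - 0.64) / 2.3e-03
J = 1.872e-07 kg/(m^2*s)


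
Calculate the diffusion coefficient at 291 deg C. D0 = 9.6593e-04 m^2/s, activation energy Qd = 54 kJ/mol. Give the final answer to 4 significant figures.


D = D0 * exp(-Qd / (R*T))
T = 564.15 K
D = 9.6593e-04 * exp(-54e3 / (8.314 * 564.15))
D = 9.658e-09 m^2/s


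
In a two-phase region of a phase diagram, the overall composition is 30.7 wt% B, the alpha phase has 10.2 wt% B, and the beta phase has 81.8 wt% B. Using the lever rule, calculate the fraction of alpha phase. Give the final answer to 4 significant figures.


f_alpha = (C_beta - C0) / (C_beta - C_alpha)
f_alpha = (81.8 - 30.7) / (81.8 - 10.2)
f_alpha = 0.7137


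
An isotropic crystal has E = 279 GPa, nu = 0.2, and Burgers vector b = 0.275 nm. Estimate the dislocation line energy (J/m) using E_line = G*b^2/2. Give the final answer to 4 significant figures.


Step 1: G = E / (2*(1+nu))
G = 279 / (2*(1+0.2)) = 116.25 GPa = 1.1625e+11 Pa
Step 2: E_line = G*b^2/2
b = 0.275 nm = 2.75e-10 m
E_line = 0.5 * 1.1625e+11 * (2.75e-10)^2 = 4.396e-09 J/m


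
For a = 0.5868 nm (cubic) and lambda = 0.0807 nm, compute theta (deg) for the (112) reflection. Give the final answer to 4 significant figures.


d = a / sqrt(h^2+k^2+l^2)
d = 0.5868 / sqrt(6) = 0.23956 nm
lambda = 2*d*sin(theta)  =>  sin(theta) = lambda / (2*d)
sin(theta) = 0.0807 / (2 * 0.23956) = 0.168434
theta = 9.697 deg


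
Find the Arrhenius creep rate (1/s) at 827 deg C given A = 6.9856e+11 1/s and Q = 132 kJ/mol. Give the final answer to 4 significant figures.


rate = A * exp(-Q / (R*T))
T = 827 + 273.15 = 1100.15 K
rate = 6.9856e+11 * exp(-132e3 / (8.314 * 1100.15))
rate = 377300 1/s


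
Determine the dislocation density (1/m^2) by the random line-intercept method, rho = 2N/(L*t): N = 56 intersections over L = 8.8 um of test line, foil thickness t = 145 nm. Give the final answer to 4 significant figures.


rho = 2N / (L * t)
L = 8.8 um = 8.8e-06 m, t = 145 nm = 1.45e-07 m
rho = 2 * 56 / (8.8e-06 * 1.45e-07)
rho = 8.777e+13 1/m^2


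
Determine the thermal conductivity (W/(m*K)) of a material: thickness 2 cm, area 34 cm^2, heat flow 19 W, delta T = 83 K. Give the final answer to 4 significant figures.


k = Q*L / (A*dT)
L = 0.02 m, A = 3.4e-03 m^2
k = 19 * 0.02 / (3.4e-03 * 83)
k = 1.347 W/(m*K)


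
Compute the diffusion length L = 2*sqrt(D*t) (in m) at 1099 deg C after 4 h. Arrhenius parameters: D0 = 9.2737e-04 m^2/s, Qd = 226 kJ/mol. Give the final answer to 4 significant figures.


Step 1: D = D0 * exp(-Qd/(R*T))
T = 1372.15 K
D = 9.2737e-04 * exp(-226e3 / (8.314 * 1372.15)) = 2.31012e-12 m^2/s
Step 2: L = 2*sqrt(D*t)
t = 4 h = 14400 s
L = 2*sqrt(2.31012e-12 * 14400) = 3.648e-04 m


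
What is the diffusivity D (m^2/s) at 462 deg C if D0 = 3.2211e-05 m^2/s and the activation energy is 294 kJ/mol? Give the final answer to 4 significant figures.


D = D0 * exp(-Qd / (R*T))
T = 735.15 K
D = 3.2211e-05 * exp(-294e3 / (8.314 * 735.15))
D = 4.146e-26 m^2/s


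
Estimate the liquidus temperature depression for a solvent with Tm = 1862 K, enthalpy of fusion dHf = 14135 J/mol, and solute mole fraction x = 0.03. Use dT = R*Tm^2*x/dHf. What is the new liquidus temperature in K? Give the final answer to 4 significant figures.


dT = R*Tm^2*x / dHf
dT = 8.314 * 1862^2 * 0.03 / 14135
dT = 61.1779 K
T_new = 1862 - 61.1779 = 1801 K


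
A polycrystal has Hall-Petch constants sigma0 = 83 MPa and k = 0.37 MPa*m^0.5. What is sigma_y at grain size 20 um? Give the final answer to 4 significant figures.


sigma_y = sigma0 + k / sqrt(d)
d = 20 um = 2e-05 m
sigma_y = 83 + 0.37 / sqrt(2e-05)
sigma_y = 165.7 MPa


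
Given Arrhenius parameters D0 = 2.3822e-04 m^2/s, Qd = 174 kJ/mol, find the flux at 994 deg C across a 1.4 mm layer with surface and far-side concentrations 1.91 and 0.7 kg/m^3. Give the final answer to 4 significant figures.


Step 1: D = D0 * exp(-Qd/(R*T))
T = 994 + 273.15 = 1267.15 K
D = 2.3822e-04 * exp(-174e3 / (8.314 * 1267.15)) = 1.5998e-11 m^2/s
Step 2: J = D * (C1 - C2) / dx
J = 1.5998e-11 * (1.91 - 0.7) / 1.4e-03
J = 1.383e-08 kg/(m^2*s)


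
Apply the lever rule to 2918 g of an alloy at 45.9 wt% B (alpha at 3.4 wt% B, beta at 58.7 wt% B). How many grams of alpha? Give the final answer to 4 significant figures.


f_alpha = (C_beta - C0) / (C_beta - C_alpha)
f_alpha = (58.7 - 45.9) / (58.7 - 3.4) = 0.231465
m_alpha = f_alpha * m_total = 0.231465 * 2918 = 675.4 g


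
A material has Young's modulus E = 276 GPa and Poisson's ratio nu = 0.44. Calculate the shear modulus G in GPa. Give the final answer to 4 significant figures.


G = E / (2*(1+nu))
G = 276 / (2*(1+0.44))
G = 95.83 GPa


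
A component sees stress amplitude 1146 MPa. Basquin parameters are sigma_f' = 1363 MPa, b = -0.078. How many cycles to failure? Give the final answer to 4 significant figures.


sigma_a = sigma_f' * (2*Nf)^b
2*Nf = (sigma_a / sigma_f')^(1/b)
2*Nf = (1146 / 1363)^(1/-0.078)
2*Nf = 9.23695
Nf = 4.618 cycles


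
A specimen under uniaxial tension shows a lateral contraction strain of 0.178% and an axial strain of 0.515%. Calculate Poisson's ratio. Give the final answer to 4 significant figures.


nu = -epsilon_lat / epsilon_axial
Lateral strain is contraction (negative), so using magnitudes:
nu = 0.178 / 0.515
nu = 0.3456


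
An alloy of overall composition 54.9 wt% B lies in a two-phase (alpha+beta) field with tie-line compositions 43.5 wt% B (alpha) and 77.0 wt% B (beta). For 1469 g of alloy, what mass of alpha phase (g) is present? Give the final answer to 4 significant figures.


f_alpha = (C_beta - C0) / (C_beta - C_alpha)
f_alpha = (77.0 - 54.9) / (77.0 - 43.5) = 0.659701
m_alpha = f_alpha * m_total = 0.659701 * 1469 = 969.1 g


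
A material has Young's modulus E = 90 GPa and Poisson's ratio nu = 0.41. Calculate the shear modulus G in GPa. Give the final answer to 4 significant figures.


G = E / (2*(1+nu))
G = 90 / (2*(1+0.41))
G = 31.91 GPa


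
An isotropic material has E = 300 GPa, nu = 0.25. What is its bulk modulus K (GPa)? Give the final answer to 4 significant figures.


K = E / (3*(1-2*nu))
K = 300 / (3*(1-2*0.25))
K = 200 GPa


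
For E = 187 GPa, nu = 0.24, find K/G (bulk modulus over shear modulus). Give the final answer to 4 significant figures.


G = E / (2*(1+nu))
G = 187 / (2*(1+0.24)) = 75.4032 GPa
K = E / (3*(1-2*nu))
K = 187 / (3*(1-2*0.24)) = 119.872 GPa
K/G = 119.872 / 75.4032 = 1.59


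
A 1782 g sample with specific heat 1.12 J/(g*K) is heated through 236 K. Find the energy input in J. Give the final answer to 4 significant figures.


Q = m * cp * dT
Q = 1782 * 1.12 * 236
Q = 471000 J


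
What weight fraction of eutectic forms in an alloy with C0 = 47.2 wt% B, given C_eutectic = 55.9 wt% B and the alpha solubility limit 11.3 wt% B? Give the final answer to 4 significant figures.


f_primary = (C_e - C0) / (C_e - C_alpha_max)
f_primary = (55.9 - 47.2) / (55.9 - 11.3)
f_primary = 0.195067
f_eutectic = 1 - 0.195067 = 0.8049


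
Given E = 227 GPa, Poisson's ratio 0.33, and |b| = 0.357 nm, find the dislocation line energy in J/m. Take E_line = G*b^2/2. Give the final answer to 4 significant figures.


Step 1: G = E / (2*(1+nu))
G = 227 / (2*(1+0.33)) = 85.3383 GPa = 8.53383e+10 Pa
Step 2: E_line = G*b^2/2
b = 0.357 nm = 3.57e-10 m
E_line = 0.5 * 8.53383e+10 * (3.57e-10)^2 = 5.438e-09 J/m


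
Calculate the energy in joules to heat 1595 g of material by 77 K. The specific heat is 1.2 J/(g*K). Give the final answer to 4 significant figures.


Q = m * cp * dT
Q = 1595 * 1.2 * 77
Q = 147400 J


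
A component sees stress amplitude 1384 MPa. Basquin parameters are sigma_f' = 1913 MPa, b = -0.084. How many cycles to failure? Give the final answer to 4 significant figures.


sigma_a = sigma_f' * (2*Nf)^b
2*Nf = (sigma_a / sigma_f')^(1/b)
2*Nf = (1384 / 1913)^(1/-0.084)
2*Nf = 47.1583
Nf = 23.58 cycles


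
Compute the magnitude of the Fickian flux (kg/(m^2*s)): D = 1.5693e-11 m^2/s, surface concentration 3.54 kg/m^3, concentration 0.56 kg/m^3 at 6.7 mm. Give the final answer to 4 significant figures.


J = -D * (dC/dx) = D * (C1 - C2) / dx
J = 1.5693e-11 * (3.54 - 0.56) / 6.7e-03
J = 6.98e-09 kg/(m^2*s)


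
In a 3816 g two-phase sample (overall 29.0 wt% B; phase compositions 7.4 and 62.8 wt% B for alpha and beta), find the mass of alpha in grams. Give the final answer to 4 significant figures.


f_alpha = (C_beta - C0) / (C_beta - C_alpha)
f_alpha = (62.8 - 29.0) / (62.8 - 7.4) = 0.610108
m_alpha = f_alpha * m_total = 0.610108 * 3816 = 2328 g


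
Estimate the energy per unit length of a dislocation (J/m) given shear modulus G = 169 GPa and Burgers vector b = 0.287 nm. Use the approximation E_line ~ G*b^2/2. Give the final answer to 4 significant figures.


E = G*b^2/2
b = 0.287 nm = 2.87e-10 m
G = 169 GPa = 1.69e+11 Pa
E = 0.5 * 1.69e+11 * (2.87e-10)^2
E = 6.96e-09 J/m


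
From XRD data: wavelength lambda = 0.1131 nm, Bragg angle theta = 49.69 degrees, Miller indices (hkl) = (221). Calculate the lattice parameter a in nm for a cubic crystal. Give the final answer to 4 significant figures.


d = lambda / (2*sin(theta))
d = 0.1131 / (2*sin(49.69 deg))
d = 0.0741585 nm
a = d * sqrt(h^2+k^2+l^2) = 0.0741585 * sqrt(9)
a = 0.2225 nm


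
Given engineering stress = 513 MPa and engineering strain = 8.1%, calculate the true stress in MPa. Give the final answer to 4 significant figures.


sigma_true = sigma_eng * (1 + epsilon_eng)
sigma_true = 513 * (1 + 0.081)
sigma_true = 554.6 MPa


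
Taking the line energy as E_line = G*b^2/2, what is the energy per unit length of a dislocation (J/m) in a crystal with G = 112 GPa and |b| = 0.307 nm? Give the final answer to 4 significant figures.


E = G*b^2/2
b = 0.307 nm = 3.07e-10 m
G = 112 GPa = 1.12e+11 Pa
E = 0.5 * 1.12e+11 * (3.07e-10)^2
E = 5.278e-09 J/m


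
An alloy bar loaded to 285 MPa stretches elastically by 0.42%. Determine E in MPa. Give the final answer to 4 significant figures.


E = sigma / epsilon
epsilon = 0.42% = 4.2e-03
E = 285 / 4.2e-03
E = 67860 MPa


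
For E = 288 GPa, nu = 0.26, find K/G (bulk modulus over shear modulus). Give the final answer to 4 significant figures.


G = E / (2*(1+nu))
G = 288 / (2*(1+0.26)) = 114.286 GPa
K = E / (3*(1-2*nu))
K = 288 / (3*(1-2*0.26)) = 200 GPa
K/G = 200 / 114.286 = 1.75


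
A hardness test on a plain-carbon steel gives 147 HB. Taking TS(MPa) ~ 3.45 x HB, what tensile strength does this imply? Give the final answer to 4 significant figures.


TS (MPa) = 3.45 * HB
TS = 3.45 * 147
TS = 507.2 MPa


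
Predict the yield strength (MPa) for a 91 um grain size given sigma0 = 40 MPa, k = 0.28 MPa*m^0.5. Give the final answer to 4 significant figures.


sigma_y = sigma0 + k / sqrt(d)
d = 91 um = 9.1e-05 m
sigma_y = 40 + 0.28 / sqrt(9.1e-05)
sigma_y = 69.35 MPa


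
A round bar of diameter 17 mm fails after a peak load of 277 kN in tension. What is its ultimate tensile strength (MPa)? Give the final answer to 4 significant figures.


A0 = pi*(d/2)^2 = pi*(17/2)^2 = 226.98 mm^2
UTS = F_max / A0 = 277*1000 / 226.98
UTS = 1220 MPa


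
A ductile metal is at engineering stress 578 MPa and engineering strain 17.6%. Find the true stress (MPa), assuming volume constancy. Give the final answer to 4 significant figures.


sigma_true = sigma_eng * (1 + epsilon_eng)
sigma_true = 578 * (1 + 0.176)
sigma_true = 679.7 MPa


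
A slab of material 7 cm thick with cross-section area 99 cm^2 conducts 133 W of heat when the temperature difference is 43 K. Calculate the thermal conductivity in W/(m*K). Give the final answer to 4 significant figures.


k = Q*L / (A*dT)
L = 0.07 m, A = 9.9e-03 m^2
k = 133 * 0.07 / (9.9e-03 * 43)
k = 21.87 W/(m*K)


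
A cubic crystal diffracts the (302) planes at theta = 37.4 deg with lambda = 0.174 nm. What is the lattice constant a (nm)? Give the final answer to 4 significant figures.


d = lambda / (2*sin(theta))
d = 0.174 / (2*sin(37.4 deg))
d = 0.143239 nm
a = d * sqrt(h^2+k^2+l^2) = 0.143239 * sqrt(13)
a = 0.5165 nm


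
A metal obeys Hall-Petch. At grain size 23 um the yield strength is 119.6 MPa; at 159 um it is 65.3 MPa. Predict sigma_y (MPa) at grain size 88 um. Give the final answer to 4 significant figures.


sigma_y = sigma0 + k / sqrt(d)
1/sqrt(d1) = 1/sqrt(2.3e-05) = 208.514;  1/sqrt(d2) = 79.3052
k = (sigma1 - sigma2) / (1/sqrt(d1) - 1/sqrt(d2)) = (119.6 - 65.3) / (208.514 - 79.3052) = 0.420249 MPa*m^0.5
sigma0 = sigma1 - k/sqrt(d1) = 119.6 - 0.420249*208.514 = 31.9721 MPa
sigma_y(d3) = 31.9721 + 0.420249 / sqrt(8.8e-05) = 76.77 MPa


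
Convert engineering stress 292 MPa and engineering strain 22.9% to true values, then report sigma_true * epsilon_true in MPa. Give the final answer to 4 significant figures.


sigma_true = sigma_eng * (1 + epsilon_eng)
sigma_true = 292 * (1 + 0.229) = 358.868 MPa
epsilon_true = ln(1 + epsilon_eng)
epsilon_true = ln(1 + 0.229) = 0.206201
sigma_true * epsilon_true = 358.868 * 0.206201 = 74 MPa


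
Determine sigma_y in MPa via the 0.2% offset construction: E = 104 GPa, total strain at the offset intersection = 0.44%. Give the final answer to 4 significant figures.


Offset strain = 0.002
Elastic strain at yield = total_strain - offset = 4.4e-03 - 0.002 = 2.4e-03
sigma_y = E * elastic_strain = 104000 * 2.4e-03
sigma_y = 249.6 MPa


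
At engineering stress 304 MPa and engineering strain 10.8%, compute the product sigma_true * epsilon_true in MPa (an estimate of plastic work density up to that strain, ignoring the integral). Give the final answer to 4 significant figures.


sigma_true = sigma_eng * (1 + epsilon_eng)
sigma_true = 304 * (1 + 0.108) = 336.832 MPa
epsilon_true = ln(1 + epsilon_eng)
epsilon_true = ln(1 + 0.108) = 0.102557
sigma_true * epsilon_true = 336.832 * 0.102557 = 34.54 MPa


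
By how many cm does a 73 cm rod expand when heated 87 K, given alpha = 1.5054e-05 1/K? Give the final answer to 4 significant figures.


dL = L0 * alpha * dT
dL = 73 * 1.5054e-05 * 87
dL = 0.09561 cm


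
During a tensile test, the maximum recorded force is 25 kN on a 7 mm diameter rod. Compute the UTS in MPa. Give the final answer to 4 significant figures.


A0 = pi*(d/2)^2 = pi*(7/2)^2 = 38.4845 mm^2
UTS = F_max / A0 = 25*1000 / 38.4845
UTS = 649.6 MPa


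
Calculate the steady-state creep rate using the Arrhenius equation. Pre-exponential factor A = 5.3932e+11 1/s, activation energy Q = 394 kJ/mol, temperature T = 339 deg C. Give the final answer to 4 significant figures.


rate = A * exp(-Q / (R*T))
T = 339 + 273.15 = 612.15 K
rate = 5.3932e+11 * exp(-394e3 / (8.314 * 612.15))
rate = 1.29e-22 1/s


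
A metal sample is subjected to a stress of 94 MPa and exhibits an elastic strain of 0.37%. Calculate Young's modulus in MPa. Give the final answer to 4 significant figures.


E = sigma / epsilon
epsilon = 0.37% = 3.7e-03
E = 94 / 3.7e-03
E = 25410 MPa


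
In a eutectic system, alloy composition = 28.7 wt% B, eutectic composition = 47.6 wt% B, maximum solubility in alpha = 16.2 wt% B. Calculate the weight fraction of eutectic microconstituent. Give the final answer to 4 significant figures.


f_primary = (C_e - C0) / (C_e - C_alpha_max)
f_primary = (47.6 - 28.7) / (47.6 - 16.2)
f_primary = 0.601911
f_eutectic = 1 - 0.601911 = 0.3981


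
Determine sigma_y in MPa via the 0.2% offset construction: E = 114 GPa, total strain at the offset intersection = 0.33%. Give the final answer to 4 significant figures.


Offset strain = 0.002
Elastic strain at yield = total_strain - offset = 3.3e-03 - 0.002 = 1.3e-03
sigma_y = E * elastic_strain = 114000 * 1.3e-03
sigma_y = 148.2 MPa


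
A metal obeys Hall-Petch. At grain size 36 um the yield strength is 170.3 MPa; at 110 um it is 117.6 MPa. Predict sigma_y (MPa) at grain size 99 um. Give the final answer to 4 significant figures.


sigma_y = sigma0 + k / sqrt(d)
1/sqrt(d1) = 1/sqrt(3.6e-05) = 166.667;  1/sqrt(d2) = 95.3463
k = (sigma1 - sigma2) / (1/sqrt(d1) - 1/sqrt(d2)) = (170.3 - 117.6) / (166.667 - 95.3463) = 0.738919 MPa*m^0.5
sigma0 = sigma1 - k/sqrt(d1) = 170.3 - 0.738919*166.667 = 47.1468 MPa
sigma_y(d3) = 47.1468 + 0.738919 / sqrt(9.9e-05) = 121.4 MPa


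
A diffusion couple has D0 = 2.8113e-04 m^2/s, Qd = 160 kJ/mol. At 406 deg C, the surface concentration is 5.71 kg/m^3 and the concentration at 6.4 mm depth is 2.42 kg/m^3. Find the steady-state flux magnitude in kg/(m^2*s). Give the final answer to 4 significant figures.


Step 1: D = D0 * exp(-Qd/(R*T))
T = 406 + 273.15 = 679.15 K
D = 2.8113e-04 * exp(-160e3 / (8.314 * 679.15)) = 1.3886e-16 m^2/s
Step 2: J = D * (C1 - C2) / dx
J = 1.3886e-16 * (5.71 - 2.42) / 6.4e-03
J = 7.138e-14 kg/(m^2*s)


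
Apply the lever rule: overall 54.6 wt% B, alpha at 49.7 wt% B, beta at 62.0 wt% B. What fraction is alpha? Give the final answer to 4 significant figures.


f_alpha = (C_beta - C0) / (C_beta - C_alpha)
f_alpha = (62.0 - 54.6) / (62.0 - 49.7)
f_alpha = 0.6016


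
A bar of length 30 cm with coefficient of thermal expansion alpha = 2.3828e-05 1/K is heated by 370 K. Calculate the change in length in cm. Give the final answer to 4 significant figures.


dL = L0 * alpha * dT
dL = 30 * 2.3828e-05 * 370
dL = 0.2645 cm


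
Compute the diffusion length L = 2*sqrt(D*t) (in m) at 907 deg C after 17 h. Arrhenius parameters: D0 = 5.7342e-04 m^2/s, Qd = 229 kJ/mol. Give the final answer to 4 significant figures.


Step 1: D = D0 * exp(-Qd/(R*T))
T = 1180.15 K
D = 5.7342e-04 * exp(-229e3 / (8.314 * 1180.15)) = 4.19115e-14 m^2/s
Step 2: L = 2*sqrt(D*t)
t = 17 h = 61200 s
L = 2*sqrt(4.19115e-14 * 61200) = 1.013e-04 m


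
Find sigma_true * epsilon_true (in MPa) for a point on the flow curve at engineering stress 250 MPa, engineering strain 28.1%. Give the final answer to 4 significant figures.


sigma_true = sigma_eng * (1 + epsilon_eng)
sigma_true = 250 * (1 + 0.281) = 320.25 MPa
epsilon_true = ln(1 + epsilon_eng)
epsilon_true = ln(1 + 0.281) = 0.247641
sigma_true * epsilon_true = 320.25 * 0.247641 = 79.31 MPa


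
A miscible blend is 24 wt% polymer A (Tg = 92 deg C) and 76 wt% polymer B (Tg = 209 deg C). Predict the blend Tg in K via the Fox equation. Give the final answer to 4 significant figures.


1/Tg = w1/Tg1 + w2/Tg2 (in Kelvin)
Tg1 = 365.15 K, Tg2 = 482.15 K
1/Tg = 0.24/365.15 + 0.76/482.15
Tg = 447.7 K


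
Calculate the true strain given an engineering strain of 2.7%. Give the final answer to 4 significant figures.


epsilon_true = ln(1 + epsilon_eng)
epsilon_true = ln(1 + 0.027)
epsilon_true = 0.02664


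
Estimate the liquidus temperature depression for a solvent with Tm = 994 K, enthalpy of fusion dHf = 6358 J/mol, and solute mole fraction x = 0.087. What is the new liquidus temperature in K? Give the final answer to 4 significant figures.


dT = R*Tm^2*x / dHf
dT = 8.314 * 994^2 * 0.087 / 6358
dT = 112.404 K
T_new = 994 - 112.404 = 881.6 K


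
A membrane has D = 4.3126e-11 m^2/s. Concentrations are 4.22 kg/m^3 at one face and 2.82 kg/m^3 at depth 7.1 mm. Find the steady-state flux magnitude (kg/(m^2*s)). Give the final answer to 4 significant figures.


J = -D * (dC/dx) = D * (C1 - C2) / dx
J = 4.3126e-11 * (4.22 - 2.82) / 7.1e-03
J = 8.504e-09 kg/(m^2*s)


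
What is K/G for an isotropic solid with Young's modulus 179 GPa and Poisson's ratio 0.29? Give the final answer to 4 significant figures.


G = E / (2*(1+nu))
G = 179 / (2*(1+0.29)) = 69.3798 GPa
K = E / (3*(1-2*nu))
K = 179 / (3*(1-2*0.29)) = 142.063 GPa
K/G = 142.063 / 69.3798 = 2.048


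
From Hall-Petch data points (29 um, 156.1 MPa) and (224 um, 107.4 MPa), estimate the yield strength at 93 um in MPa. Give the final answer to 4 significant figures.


sigma_y = sigma0 + k / sqrt(d)
1/sqrt(d1) = 1/sqrt(2.9e-05) = 185.695;  1/sqrt(d2) = 66.8153
k = (sigma1 - sigma2) / (1/sqrt(d1) - 1/sqrt(d2)) = (156.1 - 107.4) / (185.695 - 66.8153) = 0.409657 MPa*m^0.5
sigma0 = sigma1 - k/sqrt(d1) = 156.1 - 0.409657*185.695 = 80.0287 MPa
sigma_y(d3) = 80.0287 + 0.409657 / sqrt(9.3e-05) = 122.5 MPa


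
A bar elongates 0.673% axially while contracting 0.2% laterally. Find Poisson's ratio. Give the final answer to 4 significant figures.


nu = -epsilon_lat / epsilon_axial
Lateral strain is contraction (negative), so using magnitudes:
nu = 0.2 / 0.673
nu = 0.2972


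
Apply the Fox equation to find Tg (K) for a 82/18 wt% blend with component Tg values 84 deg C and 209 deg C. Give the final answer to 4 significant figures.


1/Tg = w1/Tg1 + w2/Tg2 (in Kelvin)
Tg1 = 357.15 K, Tg2 = 482.15 K
1/Tg = 0.82/357.15 + 0.18/482.15
Tg = 374.6 K


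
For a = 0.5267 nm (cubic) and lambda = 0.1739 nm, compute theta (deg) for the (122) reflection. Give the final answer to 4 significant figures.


d = a / sqrt(h^2+k^2+l^2)
d = 0.5267 / sqrt(9) = 0.175567 nm
lambda = 2*d*sin(theta)  =>  sin(theta) = lambda / (2*d)
sin(theta) = 0.1739 / (2 * 0.175567) = 0.495253
theta = 29.69 deg


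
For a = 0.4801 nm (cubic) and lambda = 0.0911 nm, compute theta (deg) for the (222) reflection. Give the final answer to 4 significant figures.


d = a / sqrt(h^2+k^2+l^2)
d = 0.4801 / sqrt(12) = 0.138593 nm
lambda = 2*d*sin(theta)  =>  sin(theta) = lambda / (2*d)
sin(theta) = 0.0911 / (2 * 0.138593) = 0.32866
theta = 19.19 deg


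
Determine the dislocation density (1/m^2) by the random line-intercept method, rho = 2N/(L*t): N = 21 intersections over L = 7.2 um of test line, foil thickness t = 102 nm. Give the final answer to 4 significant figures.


rho = 2N / (L * t)
L = 7.2 um = 7.2e-06 m, t = 102 nm = 1.02e-07 m
rho = 2 * 21 / (7.2e-06 * 1.02e-07)
rho = 5.719e+13 1/m^2


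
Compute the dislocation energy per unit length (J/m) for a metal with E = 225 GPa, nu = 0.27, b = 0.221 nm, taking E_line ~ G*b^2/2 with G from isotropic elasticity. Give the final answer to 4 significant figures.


Step 1: G = E / (2*(1+nu))
G = 225 / (2*(1+0.27)) = 88.5827 GPa = 8.85827e+10 Pa
Step 2: E_line = G*b^2/2
b = 0.221 nm = 2.21e-10 m
E_line = 0.5 * 8.85827e+10 * (2.21e-10)^2 = 2.163e-09 J/m


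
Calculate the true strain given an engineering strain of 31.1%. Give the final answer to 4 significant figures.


epsilon_true = ln(1 + epsilon_eng)
epsilon_true = ln(1 + 0.311)
epsilon_true = 0.2708


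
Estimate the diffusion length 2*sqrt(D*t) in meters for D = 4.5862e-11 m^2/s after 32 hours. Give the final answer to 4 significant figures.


t = 32 hr = 115200 s
Diffusion length = 2*sqrt(D*t)
= 2*sqrt(4.5862e-11 * 115200)
= 4.597e-03 m


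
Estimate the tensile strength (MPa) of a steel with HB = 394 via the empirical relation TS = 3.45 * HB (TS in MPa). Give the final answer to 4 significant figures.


TS (MPa) = 3.45 * HB
TS = 3.45 * 394
TS = 1359 MPa


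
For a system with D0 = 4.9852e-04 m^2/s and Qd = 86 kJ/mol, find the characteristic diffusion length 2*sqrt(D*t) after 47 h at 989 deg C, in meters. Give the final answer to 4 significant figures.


Step 1: D = D0 * exp(-Qd/(R*T))
T = 1262.15 K
D = 4.9852e-04 * exp(-86e3 / (8.314 * 1262.15)) = 1.37533e-07 m^2/s
Step 2: L = 2*sqrt(D*t)
t = 47 h = 169200 s
L = 2*sqrt(1.37533e-07 * 169200) = 0.3051 m


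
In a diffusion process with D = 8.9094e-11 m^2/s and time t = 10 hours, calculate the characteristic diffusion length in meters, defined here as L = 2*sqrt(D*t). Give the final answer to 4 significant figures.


t = 10 hr = 36000 s
Diffusion length = 2*sqrt(D*t)
= 2*sqrt(8.9094e-11 * 36000)
= 3.582e-03 m


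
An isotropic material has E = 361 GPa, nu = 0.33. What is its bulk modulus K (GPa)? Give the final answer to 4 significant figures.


K = E / (3*(1-2*nu))
K = 361 / (3*(1-2*0.33))
K = 353.9 GPa


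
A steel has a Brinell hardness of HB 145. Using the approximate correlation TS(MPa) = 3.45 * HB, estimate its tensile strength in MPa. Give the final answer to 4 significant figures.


TS (MPa) = 3.45 * HB
TS = 3.45 * 145
TS = 500.3 MPa


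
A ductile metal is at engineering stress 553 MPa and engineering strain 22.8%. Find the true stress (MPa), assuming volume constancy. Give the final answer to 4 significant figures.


sigma_true = sigma_eng * (1 + epsilon_eng)
sigma_true = 553 * (1 + 0.228)
sigma_true = 679.1 MPa


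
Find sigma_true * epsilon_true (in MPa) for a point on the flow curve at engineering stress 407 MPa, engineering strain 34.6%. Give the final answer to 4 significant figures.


sigma_true = sigma_eng * (1 + epsilon_eng)
sigma_true = 407 * (1 + 0.346) = 547.822 MPa
epsilon_true = ln(1 + epsilon_eng)
epsilon_true = ln(1 + 0.346) = 0.297137
sigma_true * epsilon_true = 547.822 * 0.297137 = 162.8 MPa


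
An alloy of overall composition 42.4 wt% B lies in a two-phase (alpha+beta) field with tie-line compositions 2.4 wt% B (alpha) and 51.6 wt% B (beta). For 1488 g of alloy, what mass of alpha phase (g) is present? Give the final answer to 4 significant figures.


f_alpha = (C_beta - C0) / (C_beta - C_alpha)
f_alpha = (51.6 - 42.4) / (51.6 - 2.4) = 0.186992
m_alpha = f_alpha * m_total = 0.186992 * 1488 = 278.2 g


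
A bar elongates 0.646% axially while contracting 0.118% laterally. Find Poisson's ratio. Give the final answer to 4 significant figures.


nu = -epsilon_lat / epsilon_axial
Lateral strain is contraction (negative), so using magnitudes:
nu = 0.118 / 0.646
nu = 0.1827


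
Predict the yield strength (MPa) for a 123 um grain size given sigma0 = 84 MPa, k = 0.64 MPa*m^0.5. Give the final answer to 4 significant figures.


sigma_y = sigma0 + k / sqrt(d)
d = 123 um = 1.23e-04 m
sigma_y = 84 + 0.64 / sqrt(1.23e-04)
sigma_y = 141.7 MPa


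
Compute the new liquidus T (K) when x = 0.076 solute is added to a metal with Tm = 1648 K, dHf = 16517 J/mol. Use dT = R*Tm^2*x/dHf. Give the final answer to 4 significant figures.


dT = R*Tm^2*x / dHf
dT = 8.314 * 1648^2 * 0.076 / 16517
dT = 103.898 K
T_new = 1648 - 103.898 = 1544 K


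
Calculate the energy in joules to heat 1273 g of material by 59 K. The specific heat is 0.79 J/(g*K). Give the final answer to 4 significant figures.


Q = m * cp * dT
Q = 1273 * 0.79 * 59
Q = 59330 J


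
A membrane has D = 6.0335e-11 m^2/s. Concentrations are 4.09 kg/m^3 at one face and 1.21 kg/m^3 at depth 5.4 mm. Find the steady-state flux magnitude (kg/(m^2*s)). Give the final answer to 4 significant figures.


J = -D * (dC/dx) = D * (C1 - C2) / dx
J = 6.0335e-11 * (4.09 - 1.21) / 5.4e-03
J = 3.218e-08 kg/(m^2*s)


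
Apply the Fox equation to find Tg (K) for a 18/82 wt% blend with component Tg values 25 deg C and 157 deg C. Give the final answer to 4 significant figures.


1/Tg = w1/Tg1 + w2/Tg2 (in Kelvin)
Tg1 = 298.15 K, Tg2 = 430.15 K
1/Tg = 0.18/298.15 + 0.82/430.15
Tg = 398.4 K


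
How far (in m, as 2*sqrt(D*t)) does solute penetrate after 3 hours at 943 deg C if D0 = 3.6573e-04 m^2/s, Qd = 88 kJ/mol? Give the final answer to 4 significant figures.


Step 1: D = D0 * exp(-Qd/(R*T))
T = 1216.15 K
D = 3.6573e-04 * exp(-88e3 / (8.314 * 1216.15)) = 6.07228e-08 m^2/s
Step 2: L = 2*sqrt(D*t)
t = 3 h = 10800 s
L = 2*sqrt(6.07228e-08 * 10800) = 0.05122 m


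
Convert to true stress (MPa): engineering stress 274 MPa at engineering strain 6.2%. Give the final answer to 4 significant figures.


sigma_true = sigma_eng * (1 + epsilon_eng)
sigma_true = 274 * (1 + 0.062)
sigma_true = 291 MPa


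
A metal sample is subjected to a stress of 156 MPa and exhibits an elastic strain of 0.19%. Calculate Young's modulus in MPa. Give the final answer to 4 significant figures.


E = sigma / epsilon
epsilon = 0.19% = 1.9e-03
E = 156 / 1.9e-03
E = 82110 MPa


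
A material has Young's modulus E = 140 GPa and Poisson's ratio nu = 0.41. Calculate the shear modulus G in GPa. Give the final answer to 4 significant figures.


G = E / (2*(1+nu))
G = 140 / (2*(1+0.41))
G = 49.65 GPa


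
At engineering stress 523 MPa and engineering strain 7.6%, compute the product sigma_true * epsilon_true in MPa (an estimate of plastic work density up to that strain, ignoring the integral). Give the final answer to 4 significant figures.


sigma_true = sigma_eng * (1 + epsilon_eng)
sigma_true = 523 * (1 + 0.076) = 562.748 MPa
epsilon_true = ln(1 + epsilon_eng)
epsilon_true = ln(1 + 0.076) = 0.0732505
sigma_true * epsilon_true = 562.748 * 0.0732505 = 41.22 MPa


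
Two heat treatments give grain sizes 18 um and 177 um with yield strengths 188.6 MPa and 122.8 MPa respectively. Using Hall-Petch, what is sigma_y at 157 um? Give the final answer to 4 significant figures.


sigma_y = sigma0 + k / sqrt(d)
1/sqrt(d1) = 1/sqrt(1.8e-05) = 235.702;  1/sqrt(d2) = 75.1646
k = (sigma1 - sigma2) / (1/sqrt(d1) - 1/sqrt(d2)) = (188.6 - 122.8) / (235.702 - 75.1646) = 0.409873 MPa*m^0.5
sigma0 = sigma1 - k/sqrt(d1) = 188.6 - 0.409873*235.702 = 91.9921 MPa
sigma_y(d3) = 91.9921 + 0.409873 / sqrt(1.57e-04) = 124.7 MPa


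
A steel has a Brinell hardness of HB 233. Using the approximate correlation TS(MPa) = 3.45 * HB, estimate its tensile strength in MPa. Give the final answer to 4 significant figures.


TS (MPa) = 3.45 * HB
TS = 3.45 * 233
TS = 803.9 MPa


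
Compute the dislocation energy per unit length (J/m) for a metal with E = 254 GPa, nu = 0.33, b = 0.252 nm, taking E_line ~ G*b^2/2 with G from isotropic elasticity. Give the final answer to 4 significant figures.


Step 1: G = E / (2*(1+nu))
G = 254 / (2*(1+0.33)) = 95.4887 GPa = 9.54887e+10 Pa
Step 2: E_line = G*b^2/2
b = 0.252 nm = 2.52e-10 m
E_line = 0.5 * 9.54887e+10 * (2.52e-10)^2 = 3.032e-09 J/m


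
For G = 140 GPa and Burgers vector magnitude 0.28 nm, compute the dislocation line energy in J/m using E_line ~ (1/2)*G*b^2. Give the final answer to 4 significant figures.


E = G*b^2/2
b = 0.28 nm = 2.8e-10 m
G = 140 GPa = 1.4e+11 Pa
E = 0.5 * 1.4e+11 * (2.8e-10)^2
E = 5.488e-09 J/m


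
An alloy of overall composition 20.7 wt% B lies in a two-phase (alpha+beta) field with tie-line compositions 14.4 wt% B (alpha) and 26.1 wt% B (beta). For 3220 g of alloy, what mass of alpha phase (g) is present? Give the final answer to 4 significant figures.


f_alpha = (C_beta - C0) / (C_beta - C_alpha)
f_alpha = (26.1 - 20.7) / (26.1 - 14.4) = 0.461538
m_alpha = f_alpha * m_total = 0.461538 * 3220 = 1486 g
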